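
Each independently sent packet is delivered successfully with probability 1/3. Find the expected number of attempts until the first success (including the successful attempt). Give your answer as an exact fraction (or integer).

For a geometric distribution, E[trials] = 1/p = 1/(1/3) = 3.

3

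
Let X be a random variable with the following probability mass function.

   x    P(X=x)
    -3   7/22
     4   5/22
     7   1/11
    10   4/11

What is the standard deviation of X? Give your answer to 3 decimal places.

5.427

E[X] = 93/22, E[X²] = 1041/22
Var(X) = E[X²] − (E[X])² = 1041/22 − 8649/484 = 14253/484
SD(X) = √(14253/484) ≈ 5.427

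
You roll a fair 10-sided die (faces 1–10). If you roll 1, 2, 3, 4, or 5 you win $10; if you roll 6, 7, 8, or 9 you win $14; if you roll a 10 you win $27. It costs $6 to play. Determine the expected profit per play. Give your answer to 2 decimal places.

E[payout] = (1/2)·10 + (2/5)·14 + (1/10)·27 = 133/10
Expected profit = 133/10 − 6 = 73/10 ≈ $7.30

$7.30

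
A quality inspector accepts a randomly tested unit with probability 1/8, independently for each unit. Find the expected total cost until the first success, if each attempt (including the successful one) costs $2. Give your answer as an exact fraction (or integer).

E[#attempts] = 1/p = 8; E[cost] = 2·8 = 16.

$16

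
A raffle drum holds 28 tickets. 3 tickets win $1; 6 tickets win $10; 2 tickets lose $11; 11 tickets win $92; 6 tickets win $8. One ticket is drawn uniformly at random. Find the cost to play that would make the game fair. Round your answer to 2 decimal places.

$39.32

E[payout] = (3/28)·1 + (6/28)·10 + (2/28)·(-11) + (11/28)·92 + (6/28)·8 = 1101/28
Fair fee = E[payout] = 1101/28 ≈ $39.32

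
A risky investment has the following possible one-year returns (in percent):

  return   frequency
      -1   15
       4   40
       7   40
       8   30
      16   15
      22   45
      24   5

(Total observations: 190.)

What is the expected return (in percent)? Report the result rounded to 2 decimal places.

10.61

Total = 190, so P(return=-1) = 15/190, etc.
E[X] = (3/38)·(-1) + (4/19)·4 + (4/19)·7 + (3/19)·8 + (3/38)·16 + (9/38)·22 + (1/38)·24
     = 403/38 ≈ 10.61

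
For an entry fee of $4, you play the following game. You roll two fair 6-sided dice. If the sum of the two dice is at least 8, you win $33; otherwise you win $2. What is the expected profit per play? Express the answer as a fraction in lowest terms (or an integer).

E[payout] = (7/12)·2 + (5/12)·33 = 179/12
Expected profit = 179/12 − 4 = 131/12

131/12 dollars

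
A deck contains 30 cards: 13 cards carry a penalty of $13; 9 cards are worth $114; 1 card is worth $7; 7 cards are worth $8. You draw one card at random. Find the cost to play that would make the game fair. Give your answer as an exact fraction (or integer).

92/3 dollars

E[payout] = (13/30)·(-13) + (9/30)·114 + (1/30)·7 + (7/30)·8 = 92/3
Fair fee = E[payout] = 92/3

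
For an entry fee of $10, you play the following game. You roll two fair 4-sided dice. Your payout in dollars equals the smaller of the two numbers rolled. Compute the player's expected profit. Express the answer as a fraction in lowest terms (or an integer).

Distribution of the smaller of the two numbers rolled: 1 w.p. 7/16, 2 w.p. 5/16, 3 w.p. 3/16, 4 w.p. 1/16
E[payout] = (7/16)·1 + (5/16)·2 + (3/16)·3 + (1/16)·4 = 15/8
Expected profit = 15/8 − 10 = -65/8

-65/8 dollars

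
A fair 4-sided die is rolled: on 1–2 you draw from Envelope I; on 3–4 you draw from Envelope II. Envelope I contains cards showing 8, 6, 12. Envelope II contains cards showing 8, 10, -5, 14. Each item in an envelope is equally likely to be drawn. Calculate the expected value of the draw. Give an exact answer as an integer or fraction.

E[X | Envelope I] = (8 + 6 + 12)/3 = 26/3
E[X | Envelope II] = (8 + 10 − 5 + 14)/4 = 27/4
E[X] = (1/2)·26/3 + (1/2)·27/4 = 185/24

185/24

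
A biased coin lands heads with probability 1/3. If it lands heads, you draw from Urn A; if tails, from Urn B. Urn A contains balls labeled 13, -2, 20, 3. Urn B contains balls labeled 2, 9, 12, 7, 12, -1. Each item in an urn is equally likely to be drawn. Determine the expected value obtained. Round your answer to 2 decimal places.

E[X | Urn A] = (13 − 2 + 20 + 3)/4 = 17/2
E[X | Urn B] = (2 + 9 + 12 + 7 + 12 − 1)/6 = 41/6
E[X] = (1/3)·17/2 + (2/3)·41/6 = 133/18 ≈ 7.39

7.39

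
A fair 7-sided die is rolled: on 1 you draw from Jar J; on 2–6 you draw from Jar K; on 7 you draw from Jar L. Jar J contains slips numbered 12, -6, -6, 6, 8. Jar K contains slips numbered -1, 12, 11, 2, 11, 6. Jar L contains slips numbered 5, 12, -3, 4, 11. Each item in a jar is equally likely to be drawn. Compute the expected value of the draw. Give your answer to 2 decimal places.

6.11

E[X | Jar J] = (12 − 6 − 6 + 6 + 8)/5 = 14/5
E[X | Jar K] = (-1 + 12 + 11 + 2 + 11 + 6)/6 = 41/6
E[X | Jar L] = (5 + 12 − 3 + 4 + 11)/5 = 29/5
E[X] = (1/7)·14/5 + (5/7)·41/6 + (1/7)·29/5 = 1283/210 ≈ 6.11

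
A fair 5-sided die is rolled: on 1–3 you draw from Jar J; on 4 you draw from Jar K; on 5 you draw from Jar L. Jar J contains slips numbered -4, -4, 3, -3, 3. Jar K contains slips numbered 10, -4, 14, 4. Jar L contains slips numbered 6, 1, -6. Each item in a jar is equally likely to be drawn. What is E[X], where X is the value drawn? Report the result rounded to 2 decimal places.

E[X | Jar J] = (-4 − 4 + 3 − 3 + 3)/5 = -1
E[X | Jar K] = (10 − 4 + 14 + 4)/4 = 6
E[X | Jar L] = (6 + 1 − 6)/3 = 1/3
E[X] = (3/5)·(-1) + (1/5)·6 + (1/5)·1/3 = 2/3 ≈ 0.67

0.67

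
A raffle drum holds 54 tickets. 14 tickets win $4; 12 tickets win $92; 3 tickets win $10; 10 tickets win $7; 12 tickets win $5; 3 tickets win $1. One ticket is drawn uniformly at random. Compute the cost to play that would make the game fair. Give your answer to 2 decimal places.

E[payout] = (14/54)·4 + (12/54)·92 + (3/54)·10 + (10/54)·7 + (12/54)·5 + (3/54)·1 = 49/2
Fair fee = E[payout] = 49/2 ≈ $24.50

$24.50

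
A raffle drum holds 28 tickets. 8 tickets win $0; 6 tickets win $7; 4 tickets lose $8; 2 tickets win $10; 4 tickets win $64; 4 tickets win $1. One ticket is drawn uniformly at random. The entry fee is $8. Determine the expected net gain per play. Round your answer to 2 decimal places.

$2.36

E[payout] = (8/28)·0 + (6/28)·7 + (4/28)·(-8) + (2/28)·10 + (4/28)·64 + (4/28)·1 = 145/14
Expected profit = 145/14 − 8 = 33/14 ≈ $2.36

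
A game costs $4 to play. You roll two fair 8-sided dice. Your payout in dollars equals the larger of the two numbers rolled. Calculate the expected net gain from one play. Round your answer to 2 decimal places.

$1.81

Distribution of the larger of the two numbers rolled: 1 w.p. 1/64, 2 w.p. 3/64, 3 w.p. 5/64, 4 w.p. 7/64, 5 w.p. 9/64, 6 w.p. 11/64, …
E[payout] = (1/64)·1 + (3/64)·2 + (5/64)·3 + (7/64)·4 + (9/64)·5 + (11/64)·6 + (13/64)·7 + (15/64)·8 = 93/16
Expected profit = 93/16 − 4 = 29/16 ≈ $1.81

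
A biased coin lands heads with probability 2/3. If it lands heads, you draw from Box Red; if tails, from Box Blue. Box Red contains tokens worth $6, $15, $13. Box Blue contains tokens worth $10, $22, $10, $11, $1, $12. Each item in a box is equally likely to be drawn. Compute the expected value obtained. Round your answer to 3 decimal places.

$11.222

E[X | Box Red] = (6 + 15 + 13)/3 = 34/3
E[X | Box Blue] = (10 + 22 + 10 + 11 + 1 + 12)/6 = 11
E[X] = (2/3)·34/3 + (1/3)·11 = 101/9 ≈ 11.222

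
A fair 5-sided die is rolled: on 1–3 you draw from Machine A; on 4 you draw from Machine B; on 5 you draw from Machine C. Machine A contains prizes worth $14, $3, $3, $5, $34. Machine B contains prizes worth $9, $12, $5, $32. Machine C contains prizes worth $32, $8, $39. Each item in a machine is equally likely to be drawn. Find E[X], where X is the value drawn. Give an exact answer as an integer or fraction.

E[X | Machine A] = (14 + 3 + 3 + 5 + 34)/5 = 59/5
E[X | Machine B] = (9 + 12 + 5 + 32)/4 = 29/2
E[X | Machine C] = (32 + 8 + 39)/3 = 79/3
E[X] = (3/5)·59/5 + (1/5)·29/2 + (1/5)·79/3 = 2287/150

2287/150 dollars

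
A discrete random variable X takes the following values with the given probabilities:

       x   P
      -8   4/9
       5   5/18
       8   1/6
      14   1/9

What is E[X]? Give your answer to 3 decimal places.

E[X] = (4/9)·(-8) + (5/18)·5 + (1/6)·8 + (1/9)·14
     = 13/18 ≈ 0.722

0.722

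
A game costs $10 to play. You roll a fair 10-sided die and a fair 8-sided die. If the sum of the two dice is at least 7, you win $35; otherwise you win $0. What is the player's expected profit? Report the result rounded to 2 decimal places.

E[payout] = (3/16)·0 + (13/16)·35 = 455/16
Expected profit = 455/16 − 10 = 295/16 ≈ $18.44

$18.44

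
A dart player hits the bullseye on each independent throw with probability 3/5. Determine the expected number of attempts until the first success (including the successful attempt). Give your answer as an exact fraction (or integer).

For a geometric distribution, E[trials] = 1/p = 1/(3/5) = 5/3.

5/3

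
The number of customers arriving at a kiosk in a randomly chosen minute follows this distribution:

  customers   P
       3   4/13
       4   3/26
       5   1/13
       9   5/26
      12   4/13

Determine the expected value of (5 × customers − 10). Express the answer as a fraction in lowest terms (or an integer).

E[5x-10] = (4/13)·5 + (3/26)·10 + (1/13)·15 + (5/26)·35 + (4/13)·50
     = 675/26

675/26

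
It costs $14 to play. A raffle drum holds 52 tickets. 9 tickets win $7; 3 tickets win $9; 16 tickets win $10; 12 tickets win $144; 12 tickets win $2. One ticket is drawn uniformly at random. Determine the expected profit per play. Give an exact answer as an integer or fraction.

E[payout] = (9/52)·7 + (3/52)·9 + (16/52)·10 + (12/52)·144 + (12/52)·2 = 77/2
Expected profit = 77/2 − 14 = 49/2

49/2 dollars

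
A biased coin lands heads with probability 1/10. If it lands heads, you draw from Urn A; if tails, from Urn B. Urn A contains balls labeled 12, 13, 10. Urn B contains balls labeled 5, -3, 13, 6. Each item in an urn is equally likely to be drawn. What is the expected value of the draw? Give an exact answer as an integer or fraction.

E[X | Urn A] = (12 + 13 + 10)/3 = 35/3
E[X | Urn B] = (5 − 3 + 13 + 6)/4 = 21/4
E[X] = (1/10)·35/3 + (9/10)·21/4 = 707/120

707/120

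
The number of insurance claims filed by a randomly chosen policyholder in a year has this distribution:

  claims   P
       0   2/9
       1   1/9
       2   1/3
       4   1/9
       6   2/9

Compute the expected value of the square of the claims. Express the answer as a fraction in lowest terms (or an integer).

E[X²] = (2/9)·0 + (1/9)·1 + (1/3)·4 + (1/9)·16 + (2/9)·36
     = 101/9

101/9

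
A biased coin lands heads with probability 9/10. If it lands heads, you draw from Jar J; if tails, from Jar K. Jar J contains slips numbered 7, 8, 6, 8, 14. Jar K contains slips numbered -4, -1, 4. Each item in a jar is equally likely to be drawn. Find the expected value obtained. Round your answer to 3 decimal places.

7.707

E[X | Jar J] = (7 + 8 + 6 + 8 + 14)/5 = 43/5
E[X | Jar K] = (-4 − 1 + 4)/3 = -1/3
E[X] = (9/10)·43/5 + (1/10)·(-1/3) = 578/75 ≈ 7.707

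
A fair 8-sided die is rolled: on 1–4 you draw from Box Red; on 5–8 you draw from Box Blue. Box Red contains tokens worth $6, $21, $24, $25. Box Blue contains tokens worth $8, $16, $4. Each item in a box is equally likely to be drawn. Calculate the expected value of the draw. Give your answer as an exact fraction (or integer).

85/6 dollars

E[X | Box Red] = (6 + 21 + 24 + 25)/4 = 19
E[X | Box Blue] = (8 + 16 + 4)/3 = 28/3
E[X] = (1/2)·19 + (1/2)·28/3 = 85/6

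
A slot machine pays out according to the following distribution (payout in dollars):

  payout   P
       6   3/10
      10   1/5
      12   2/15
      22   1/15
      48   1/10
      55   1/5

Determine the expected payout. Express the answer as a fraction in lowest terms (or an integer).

E[X] = (3/10)·6 + (1/5)·10 + (2/15)·12 + (1/15)·22 + (1/10)·48 + (1/5)·55
     = 68/3

68/3 dollars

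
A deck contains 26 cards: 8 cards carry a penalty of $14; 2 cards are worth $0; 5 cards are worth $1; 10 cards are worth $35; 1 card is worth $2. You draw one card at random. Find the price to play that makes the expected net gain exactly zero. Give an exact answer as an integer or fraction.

E[payout] = (8/26)·(-14) + (2/26)·0 + (5/26)·1 + (10/26)·35 + (1/26)·2 = 245/26
Fair fee = E[payout] = 245/26

245/26 dollars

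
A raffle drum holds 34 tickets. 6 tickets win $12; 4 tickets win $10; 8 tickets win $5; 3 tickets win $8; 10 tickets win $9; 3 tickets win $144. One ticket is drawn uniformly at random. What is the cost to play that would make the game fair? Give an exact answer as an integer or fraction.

E[payout] = (6/34)·12 + (4/34)·10 + (8/34)·5 + (3/34)·8 + (10/34)·9 + (3/34)·144 = 349/17
Fair fee = E[payout] = 349/17

349/17 dollars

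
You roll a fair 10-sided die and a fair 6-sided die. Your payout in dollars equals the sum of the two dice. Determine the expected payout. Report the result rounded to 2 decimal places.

Distribution of the sum of the two dice: 2 w.p. 1/60, 3 w.p. 1/30, 4 w.p. 1/20, 5 w.p. 1/15, 6 w.p. 1/12, 7 w.p. 1/10, …
E[payout] = (1/60)·2 + (1/30)·3 + (1/20)·4 + (1/15)·5 + (1/12)·6 + (1/10)·7 + (1/10)·8 + (1/10)·9 + (1/10)·10 + (1/10)·11 + (1/12)·12 + (1/15)·13 + (1/20)·14 + (1/30)·15 + (1/60)·16 = 9
≈ $9.00

$9.00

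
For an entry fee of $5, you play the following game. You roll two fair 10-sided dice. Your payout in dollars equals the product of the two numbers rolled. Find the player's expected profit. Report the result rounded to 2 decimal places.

$25.25

Distribution of the product of the two numbers rolled: 1 w.p. 1/100, 2 w.p. 1/50, 3 w.p. 1/50, 4 w.p. 3/100, 5 w.p. 1/50, 6 w.p. 1/25, …
E[payout] = (1/100)·1 + (1/50)·2 + (1/50)·3 + (3/100)·4 + (1/50)·5 + (1/25)·6 + (1/50)·7 + (1/25)·8 + (3/100)·9 + (1/25)·10 + (1/25)·12 + (1/50)·14 + (1/50)·15 + (3/100)·16 + (1/25)·18 + (1/25)·20 + (1/50)·21 + (1/25)·24 + (1/100)·25 + (1/50)·27 + (1/50)·28 + (1/25)·30 + (1/50)·32 + (1/50)·35 + (3/100)·36 + (1/25)·40 + (1/50)·42 + (1/50)·45 + (1/50)·48 + (1/100)·49 + (1/50)·50 + (1/50)·54 + (1/50)·56 + (1/50)·60 + (1/50)·63 + (1/100)·64 + (1/50)·70 + (1/50)·72 + (1/50)·80 + (1/100)·81 + (1/50)·90 + (1/100)·100 = 121/4
Expected profit = 121/4 − 5 = 101/4 ≈ $25.25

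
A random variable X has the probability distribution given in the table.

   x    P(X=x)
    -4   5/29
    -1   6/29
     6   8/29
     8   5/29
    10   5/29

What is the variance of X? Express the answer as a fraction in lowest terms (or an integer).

22082/841

E[X] = (5/29)·(-4) + (6/29)·(-1) + (8/29)·6 + (5/29)·8 + (5/29)·10 = 112/29
E[X²] = (5/29)·16 + (6/29)·1 + (8/29)·36 + (5/29)·64 + (5/29)·100 = 1194/29
Var(X) = 1194/29 − (112/29)² = 22082/841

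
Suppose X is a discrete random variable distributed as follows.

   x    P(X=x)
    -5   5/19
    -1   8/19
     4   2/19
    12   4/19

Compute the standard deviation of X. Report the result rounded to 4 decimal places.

6.1266

E[X] = 23/19, E[X²] = 39
Var(X) = E[X²] − (E[X])² = 39 − 529/361 = 13550/361
SD(X) = √(13550/361) ≈ 6.1266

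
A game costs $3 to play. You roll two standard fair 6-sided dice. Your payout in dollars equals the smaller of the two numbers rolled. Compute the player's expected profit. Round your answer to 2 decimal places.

-$0.47

Distribution of the smaller of the two numbers rolled: 1 w.p. 11/36, 2 w.p. 1/4, 3 w.p. 7/36, 4 w.p. 5/36, 5 w.p. 1/12, 6 w.p. 1/36
E[payout] = (11/36)·1 + (1/4)·2 + (7/36)·3 + (5/36)·4 + (1/12)·5 + (1/36)·6 = 91/36
Expected profit = 91/36 − 3 = -17/36 ≈ -$0.47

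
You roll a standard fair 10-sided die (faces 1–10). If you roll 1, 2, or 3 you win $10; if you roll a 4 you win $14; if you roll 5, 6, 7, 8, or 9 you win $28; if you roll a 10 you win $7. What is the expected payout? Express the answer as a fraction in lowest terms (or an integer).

191/10 dollars

E[payout] = (1/10)·7 + (3/10)·10 + (1/10)·14 + (1/2)·28 = 191/10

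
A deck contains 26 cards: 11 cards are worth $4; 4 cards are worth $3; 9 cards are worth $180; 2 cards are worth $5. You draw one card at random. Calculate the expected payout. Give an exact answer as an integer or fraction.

843/13 dollars

E[payout] = (11/26)·4 + (4/26)·3 + (9/26)·180 + (2/26)·5 = 843/13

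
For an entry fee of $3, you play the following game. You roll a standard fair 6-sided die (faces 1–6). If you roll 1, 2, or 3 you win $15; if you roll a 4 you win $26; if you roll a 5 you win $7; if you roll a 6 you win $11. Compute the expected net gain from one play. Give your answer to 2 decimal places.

$11.83

E[payout] = (1/6)·7 + (1/6)·11 + (1/2)·15 + (1/6)·26 = 89/6
Expected profit = 89/6 − 3 = 71/6 ≈ $11.83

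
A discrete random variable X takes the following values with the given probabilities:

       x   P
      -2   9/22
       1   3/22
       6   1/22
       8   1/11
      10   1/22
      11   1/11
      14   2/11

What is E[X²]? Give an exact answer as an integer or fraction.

E[X²] = (9/22)·4 + (3/22)·1 + (1/22)·36 + (1/11)·64 + (1/22)·100 + (1/11)·121 + (2/11)·196
     = 1329/22

1329/22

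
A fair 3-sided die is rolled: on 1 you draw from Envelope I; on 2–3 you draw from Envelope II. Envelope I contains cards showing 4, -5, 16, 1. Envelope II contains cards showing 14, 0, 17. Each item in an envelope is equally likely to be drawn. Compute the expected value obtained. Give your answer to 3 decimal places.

8.222

E[X | Envelope I] = (4 − 5 + 16 + 1)/4 = 4
E[X | Envelope II] = (14 + 0 + 17)/3 = 31/3
E[X] = (1/3)·4 + (2/3)·31/3 = 74/9 ≈ 8.222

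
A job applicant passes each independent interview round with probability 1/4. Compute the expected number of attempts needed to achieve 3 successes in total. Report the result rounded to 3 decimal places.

12.000

By linearity (sum of 3 independent geometric waits), E[trials] = 3/p = 3/(1/4) = 12.
≈ 12.000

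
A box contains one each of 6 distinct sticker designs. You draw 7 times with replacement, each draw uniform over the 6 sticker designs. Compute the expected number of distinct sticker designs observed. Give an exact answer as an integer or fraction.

Let Xⱼ=1 if type j appears at least once. P(Xⱼ=1) = 1 − ((6−1)/6)^7 = 201811/279936.
E[#distinct] = 6·201811/279936 = 201811/46656.

201811/46656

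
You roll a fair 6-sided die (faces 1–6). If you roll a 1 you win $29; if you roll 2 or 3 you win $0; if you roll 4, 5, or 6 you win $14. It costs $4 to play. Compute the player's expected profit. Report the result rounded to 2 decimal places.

E[payout] = (1/3)·0 + (1/2)·14 + (1/6)·29 = 71/6
Expected profit = 71/6 − 4 = 47/6 ≈ $7.83

$7.83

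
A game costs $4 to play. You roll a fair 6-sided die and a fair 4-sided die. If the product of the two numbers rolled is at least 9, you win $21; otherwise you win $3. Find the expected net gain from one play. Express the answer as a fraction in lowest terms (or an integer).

13/2 dollars

E[payout] = (7/12)·3 + (5/12)·21 = 21/2
Expected profit = 21/2 − 4 = 13/2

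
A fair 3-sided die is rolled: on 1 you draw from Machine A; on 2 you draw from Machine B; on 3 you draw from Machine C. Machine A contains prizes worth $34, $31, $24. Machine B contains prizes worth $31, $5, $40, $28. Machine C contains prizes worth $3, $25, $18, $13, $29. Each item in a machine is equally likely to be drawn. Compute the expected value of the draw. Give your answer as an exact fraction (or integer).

1099/45 dollars

E[X | Machine A] = (34 + 31 + 24)/3 = 89/3
E[X | Machine B] = (31 + 5 + 40 + 28)/4 = 26
E[X | Machine C] = (3 + 25 + 18 + 13 + 29)/5 = 88/5
E[X] = (1/3)·89/3 + (1/3)·26 + (1/3)·88/5 = 1099/45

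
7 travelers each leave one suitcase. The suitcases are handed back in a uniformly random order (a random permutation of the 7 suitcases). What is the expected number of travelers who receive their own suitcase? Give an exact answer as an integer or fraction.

Let Xᵢ = 1 if person i gets their own suitcase. For each i, P(Xᵢ=1) = 1/7.
By linearity of expectation, E[X₁+…+X_7] = 7·(1/7) = 1.

1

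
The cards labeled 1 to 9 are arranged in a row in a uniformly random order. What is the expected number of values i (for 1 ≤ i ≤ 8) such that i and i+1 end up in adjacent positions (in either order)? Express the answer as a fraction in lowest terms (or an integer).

16/9

For each i ∈ {1,…,8}, let Xᵢ = 1 if i and i+1 are adjacent. P(Xᵢ=1) = 2·(9−1)!/9! = 2/9.
By linearity, E[ΣXᵢ] = (8)·(2/9) = 16/9.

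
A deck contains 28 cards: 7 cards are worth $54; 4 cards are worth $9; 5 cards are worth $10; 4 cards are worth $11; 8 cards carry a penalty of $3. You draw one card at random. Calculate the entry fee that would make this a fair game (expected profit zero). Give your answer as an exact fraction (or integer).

121/7 dollars

E[payout] = (7/28)·54 + (4/28)·9 + (5/28)·10 + (4/28)·11 + (8/28)·(-3) = 121/7
Fair fee = E[payout] = 121/7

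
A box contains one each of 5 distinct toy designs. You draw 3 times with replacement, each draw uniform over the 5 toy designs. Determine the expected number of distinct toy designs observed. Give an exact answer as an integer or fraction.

Let Xⱼ=1 if type j appears at least once. P(Xⱼ=1) = 1 − ((5−1)/5)^3 = 61/125.
E[#distinct] = 5·61/125 = 61/25.

61/25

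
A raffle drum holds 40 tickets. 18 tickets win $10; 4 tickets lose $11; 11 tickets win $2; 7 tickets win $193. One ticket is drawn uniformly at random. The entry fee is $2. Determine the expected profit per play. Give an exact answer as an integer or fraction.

E[payout] = (18/40)·10 + (4/40)·(-11) + (11/40)·2 + (7/40)·193 = 1509/40
Expected profit = 1509/40 − 2 = 1429/40

1429/40 dollars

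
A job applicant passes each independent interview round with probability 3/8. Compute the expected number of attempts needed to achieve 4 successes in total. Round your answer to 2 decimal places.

10.67

By linearity (sum of 4 independent geometric waits), E[trials] = 4/p = 4/(3/8) = 32/3.
≈ 10.67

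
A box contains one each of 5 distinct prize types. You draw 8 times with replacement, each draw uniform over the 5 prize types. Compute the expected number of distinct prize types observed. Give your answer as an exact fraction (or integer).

Let Xⱼ=1 if type j appears at least once. P(Xⱼ=1) = 1 − ((5−1)/5)^8 = 325089/390625.
E[#distinct] = 5·325089/390625 = 325089/78125.

325089/78125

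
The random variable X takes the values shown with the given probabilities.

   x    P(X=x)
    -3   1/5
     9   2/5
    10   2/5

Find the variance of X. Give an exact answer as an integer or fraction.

126/5

E[X] = (1/5)·(-3) + (2/5)·9 + (2/5)·10 = 7
E[X²] = (1/5)·9 + (2/5)·81 + (2/5)·100 = 371/5
Var(X) = 371/5 − (7)² = 126/5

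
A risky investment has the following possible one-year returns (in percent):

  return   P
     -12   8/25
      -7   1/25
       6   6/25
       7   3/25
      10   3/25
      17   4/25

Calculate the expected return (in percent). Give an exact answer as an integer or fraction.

E[X] = (8/25)·(-12) + (1/25)·(-7) + (6/25)·6 + (3/25)·7 + (3/25)·10 + (4/25)·17
     = 52/25

52/25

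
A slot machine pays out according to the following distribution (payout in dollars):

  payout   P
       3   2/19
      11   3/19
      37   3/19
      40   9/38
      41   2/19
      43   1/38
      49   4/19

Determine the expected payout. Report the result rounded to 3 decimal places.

E[X] = (2/19)·3 + (3/19)·11 + (3/19)·37 + (9/38)·40 + (2/19)·41 + (1/38)·43 + (4/19)·49
     = 1259/38 ≈ 33.132

$33.132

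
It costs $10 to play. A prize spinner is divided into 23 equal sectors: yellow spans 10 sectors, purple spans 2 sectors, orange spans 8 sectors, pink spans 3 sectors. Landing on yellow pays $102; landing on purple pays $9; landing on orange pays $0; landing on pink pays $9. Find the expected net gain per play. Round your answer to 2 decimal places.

$36.30

E[payout] = (10/23)·102 + (2/23)·9 + (8/23)·0 + (3/23)·9 = 1065/23
Expected profit = 1065/23 − 10 = 835/23 ≈ $36.30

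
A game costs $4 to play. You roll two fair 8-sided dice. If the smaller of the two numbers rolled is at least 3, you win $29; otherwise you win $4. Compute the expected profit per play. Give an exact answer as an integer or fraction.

E[payout] = (7/16)·4 + (9/16)·29 = 289/16
Expected profit = 289/16 − 4 = 225/16

225/16 dollars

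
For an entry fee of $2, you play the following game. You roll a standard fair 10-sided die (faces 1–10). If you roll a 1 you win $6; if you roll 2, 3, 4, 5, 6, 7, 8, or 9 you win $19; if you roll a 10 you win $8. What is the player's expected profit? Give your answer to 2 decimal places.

$14.60

E[payout] = (1/10)·6 + (1/10)·8 + (4/5)·19 = 83/5
Expected profit = 83/5 − 2 = 73/5 ≈ $14.60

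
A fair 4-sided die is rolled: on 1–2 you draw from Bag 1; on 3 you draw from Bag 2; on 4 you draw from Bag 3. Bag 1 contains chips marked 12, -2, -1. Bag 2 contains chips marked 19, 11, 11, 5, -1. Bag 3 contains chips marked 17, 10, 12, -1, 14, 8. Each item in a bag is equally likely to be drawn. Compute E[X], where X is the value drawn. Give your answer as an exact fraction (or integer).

25/4

E[X | Bag 1] = (12 − 2 − 1)/3 = 3
E[X | Bag 2] = (19 + 11 + 11 + 5 − 1)/5 = 9
E[X | Bag 3] = (17 + 10 + 12 − 1 + 14 + 8)/6 = 10
E[X] = (1/2)·3 + (1/4)·9 + (1/4)·10 = 25/4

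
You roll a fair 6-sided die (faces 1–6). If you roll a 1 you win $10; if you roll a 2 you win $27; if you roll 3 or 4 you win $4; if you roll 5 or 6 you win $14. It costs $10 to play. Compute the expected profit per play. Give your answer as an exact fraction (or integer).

E[payout] = (1/3)·4 + (1/6)·10 + (1/3)·14 + (1/6)·27 = 73/6
Expected profit = 73/6 − 10 = 13/6

13/6 dollars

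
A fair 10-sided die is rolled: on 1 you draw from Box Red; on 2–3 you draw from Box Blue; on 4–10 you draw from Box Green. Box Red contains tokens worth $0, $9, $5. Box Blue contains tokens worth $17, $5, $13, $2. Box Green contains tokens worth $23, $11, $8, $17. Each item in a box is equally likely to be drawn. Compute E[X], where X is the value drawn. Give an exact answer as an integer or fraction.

E[X | Box Red] = (0 + 9 + 5)/3 = 14/3
E[X | Box Blue] = (17 + 5 + 13 + 2)/4 = 37/4
E[X | Box Green] = (23 + 11 + 8 + 17)/4 = 59/4
E[X] = (1/10)·14/3 + (1/5)·37/4 + (7/10)·59/4 = 1517/120

1517/120 dollars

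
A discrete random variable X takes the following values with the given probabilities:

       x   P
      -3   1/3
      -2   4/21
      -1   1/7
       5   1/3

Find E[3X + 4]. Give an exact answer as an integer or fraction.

E[3x+4] = (1/3)·(-5) + (4/21)·(-2) + (1/7)·1 + (1/3)·19
     = 31/7

31/7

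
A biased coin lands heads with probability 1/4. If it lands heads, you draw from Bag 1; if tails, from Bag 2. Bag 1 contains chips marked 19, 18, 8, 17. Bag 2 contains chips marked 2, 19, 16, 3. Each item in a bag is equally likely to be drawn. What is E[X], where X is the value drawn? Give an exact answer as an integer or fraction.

91/8

E[X | Bag 1] = (19 + 18 + 8 + 17)/4 = 31/2
E[X | Bag 2] = (2 + 19 + 16 + 3)/4 = 10
E[X] = (1/4)·31/2 + (3/4)·10 = 91/8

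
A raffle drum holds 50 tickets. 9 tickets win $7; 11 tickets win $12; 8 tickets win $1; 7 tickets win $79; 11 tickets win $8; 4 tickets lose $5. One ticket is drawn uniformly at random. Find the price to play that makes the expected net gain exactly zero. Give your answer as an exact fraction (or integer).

412/25 dollars

E[payout] = (9/50)·7 + (11/50)·12 + (8/50)·1 + (7/50)·79 + (11/50)·8 + (4/50)·(-5) = 412/25
Fair fee = E[payout] = 412/25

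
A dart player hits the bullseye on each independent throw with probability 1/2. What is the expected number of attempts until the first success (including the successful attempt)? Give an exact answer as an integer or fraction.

2

For a geometric distribution, E[trials] = 1/p = 1/(1/2) = 2.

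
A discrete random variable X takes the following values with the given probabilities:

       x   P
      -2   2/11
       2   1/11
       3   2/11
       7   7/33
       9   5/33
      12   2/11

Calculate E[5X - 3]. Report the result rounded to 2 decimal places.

23.97

E[5x-3] = (2/11)·(-13) + (1/11)·7 + (2/11)·12 + (7/33)·32 + (5/33)·42 + (2/11)·57
     = 791/33 ≈ 23.97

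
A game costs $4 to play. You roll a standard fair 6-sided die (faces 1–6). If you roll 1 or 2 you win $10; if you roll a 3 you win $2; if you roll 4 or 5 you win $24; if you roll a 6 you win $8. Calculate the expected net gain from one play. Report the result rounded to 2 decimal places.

E[payout] = (1/6)·2 + (1/6)·8 + (1/3)·10 + (1/3)·24 = 13
Expected profit = 13 − 4 = 9 ≈ $9.00

$9.00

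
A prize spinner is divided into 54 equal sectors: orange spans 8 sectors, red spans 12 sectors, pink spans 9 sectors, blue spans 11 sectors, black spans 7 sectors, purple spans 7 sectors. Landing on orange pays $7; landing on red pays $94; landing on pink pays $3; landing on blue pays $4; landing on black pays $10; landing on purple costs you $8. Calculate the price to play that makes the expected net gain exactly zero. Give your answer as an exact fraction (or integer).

E[payout] = (8/54)·7 + (12/54)·94 + (9/54)·3 + (11/54)·4 + (7/54)·10 + (7/54)·(-8) = 47/2
Fair fee = E[payout] = 47/2

47/2 dollars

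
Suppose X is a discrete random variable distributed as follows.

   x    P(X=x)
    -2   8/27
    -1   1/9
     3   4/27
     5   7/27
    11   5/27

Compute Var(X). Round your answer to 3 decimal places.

22.069

E[X] = (8/27)·(-2) + (1/9)·(-1) + (4/27)·3 + (7/27)·5 + (5/27)·11 = 83/27
E[X²] = (8/27)·4 + (1/9)·1 + (4/27)·9 + (7/27)·25 + (5/27)·121 = 851/27
Var(X) = 851/27 − (83/27)² = 16088/729 ≈ 22.069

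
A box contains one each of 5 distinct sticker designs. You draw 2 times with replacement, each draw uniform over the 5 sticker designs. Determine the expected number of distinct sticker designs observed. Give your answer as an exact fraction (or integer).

Let Xⱼ=1 if type j appears at least once. P(Xⱼ=1) = 1 − ((5−1)/5)^2 = 9/25.
E[#distinct] = 5·9/25 = 9/5.

9/5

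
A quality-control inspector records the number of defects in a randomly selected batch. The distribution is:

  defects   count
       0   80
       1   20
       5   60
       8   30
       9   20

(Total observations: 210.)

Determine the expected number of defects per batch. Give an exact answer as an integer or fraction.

Total = 210, so P(defects=0) = 80/210, etc.
E[X] = (8/21)·0 + (2/21)·1 + (2/7)·5 + (1/7)·8 + (2/21)·9
     = 74/21

74/21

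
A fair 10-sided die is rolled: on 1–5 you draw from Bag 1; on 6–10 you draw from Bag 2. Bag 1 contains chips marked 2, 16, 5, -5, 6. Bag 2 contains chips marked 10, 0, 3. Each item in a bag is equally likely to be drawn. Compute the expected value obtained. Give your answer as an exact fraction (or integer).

E[X | Bag 1] = (2 + 16 + 5 − 5 + 6)/5 = 24/5
E[X | Bag 2] = (10 + 0 + 3)/3 = 13/3
E[X] = (1/2)·24/5 + (1/2)·13/3 = 137/30

137/30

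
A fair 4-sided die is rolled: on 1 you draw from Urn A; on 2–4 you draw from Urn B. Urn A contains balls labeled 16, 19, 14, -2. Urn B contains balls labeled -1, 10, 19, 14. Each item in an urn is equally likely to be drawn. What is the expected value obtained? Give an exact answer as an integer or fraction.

173/16

E[X | Urn A] = (16 + 19 + 14 − 2)/4 = 47/4
E[X | Urn B] = (-1 + 10 + 19 + 14)/4 = 21/2
E[X] = (1/4)·47/4 + (3/4)·21/2 = 173/16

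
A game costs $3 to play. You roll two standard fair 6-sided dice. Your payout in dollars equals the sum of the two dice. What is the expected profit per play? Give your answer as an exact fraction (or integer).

$4

Distribution of the sum of the two dice: 2 w.p. 1/36, 3 w.p. 1/18, 4 w.p. 1/12, 5 w.p. 1/9, 6 w.p. 5/36, 7 w.p. 1/6, …
E[payout] = (1/36)·2 + (1/18)·3 + (1/12)·4 + (1/9)·5 + (5/36)·6 + (1/6)·7 + (5/36)·8 + (1/9)·9 + (1/12)·10 + (1/18)·11 + (1/36)·12 = 7
Expected profit = 7 − 3 = 4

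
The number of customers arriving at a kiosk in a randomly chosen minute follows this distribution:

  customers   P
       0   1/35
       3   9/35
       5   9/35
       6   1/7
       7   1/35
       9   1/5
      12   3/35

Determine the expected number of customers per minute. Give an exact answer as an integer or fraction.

208/35

E[X] = (1/35)·0 + (9/35)·3 + (9/35)·5 + (1/7)·6 + (1/35)·7 + (1/5)·9 + (3/35)·12
     = 208/35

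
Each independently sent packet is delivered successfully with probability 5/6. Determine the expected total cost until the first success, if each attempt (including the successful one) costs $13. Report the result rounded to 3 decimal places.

E[#attempts] = 1/p = 6/5; E[cost] = 13·6/5 = 78/5.
≈ 15.600

$15.600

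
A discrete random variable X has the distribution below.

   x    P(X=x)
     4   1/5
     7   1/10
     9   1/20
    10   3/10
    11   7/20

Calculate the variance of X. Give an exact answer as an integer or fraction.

E[X] = (1/5)·4 + (1/10)·7 + (1/20)·9 + (3/10)·10 + (7/20)·11 = 44/5
E[X²] = (1/5)·16 + (1/10)·49 + (1/20)·81 + (3/10)·100 + (7/20)·121 = 169/2
Var(X) = 169/2 − (44/5)² = 353/50

353/50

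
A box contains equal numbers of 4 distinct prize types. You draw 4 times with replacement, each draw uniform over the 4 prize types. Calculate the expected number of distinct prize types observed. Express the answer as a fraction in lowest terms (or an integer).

175/64

Let Xⱼ=1 if type j appears at least once. P(Xⱼ=1) = 1 − ((4−1)/4)^4 = 175/256.
E[#distinct] = 4·175/256 = 175/64.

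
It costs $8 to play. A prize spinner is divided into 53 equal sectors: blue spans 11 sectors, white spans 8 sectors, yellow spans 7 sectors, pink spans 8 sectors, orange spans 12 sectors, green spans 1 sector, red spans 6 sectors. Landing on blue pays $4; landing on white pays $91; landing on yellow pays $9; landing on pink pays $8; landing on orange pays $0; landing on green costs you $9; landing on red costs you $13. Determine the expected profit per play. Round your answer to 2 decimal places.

$7.32

E[payout] = (11/53)·4 + (8/53)·91 + (7/53)·9 + (8/53)·8 + (12/53)·0 + (1/53)·(-9) + (6/53)·(-13) = 812/53
Expected profit = 812/53 − 8 = 388/53 ≈ $7.32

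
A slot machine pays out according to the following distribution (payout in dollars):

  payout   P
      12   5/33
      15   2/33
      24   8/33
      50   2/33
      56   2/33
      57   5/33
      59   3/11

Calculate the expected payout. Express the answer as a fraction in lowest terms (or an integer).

1310/33 dollars

E[X] = (5/33)·12 + (2/33)·15 + (8/33)·24 + (2/33)·50 + (2/33)·56 + (5/33)·57 + (3/11)·59
     = 1310/33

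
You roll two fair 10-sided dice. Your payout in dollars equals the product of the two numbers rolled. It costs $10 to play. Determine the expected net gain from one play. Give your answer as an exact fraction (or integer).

Distribution of the product of the two numbers rolled: 1 w.p. 1/100, 2 w.p. 1/50, 3 w.p. 1/50, 4 w.p. 3/100, 5 w.p. 1/50, 6 w.p. 1/25, …
E[payout] = (1/100)·1 + (1/50)·2 + (1/50)·3 + (3/100)·4 + (1/50)·5 + (1/25)·6 + (1/50)·7 + (1/25)·8 + (3/100)·9 + (1/25)·10 + (1/25)·12 + (1/50)·14 + (1/50)·15 + (3/100)·16 + (1/25)·18 + (1/25)·20 + (1/50)·21 + (1/25)·24 + (1/100)·25 + (1/50)·27 + (1/50)·28 + (1/25)·30 + (1/50)·32 + (1/50)·35 + (3/100)·36 + (1/25)·40 + (1/50)·42 + (1/50)·45 + (1/50)·48 + (1/100)·49 + (1/50)·50 + (1/50)·54 + (1/50)·56 + (1/50)·60 + (1/50)·63 + (1/100)·64 + (1/50)·70 + (1/50)·72 + (1/50)·80 + (1/100)·81 + (1/50)·90 + (1/100)·100 = 121/4
Expected profit = 121/4 − 10 = 81/4

81/4 dollars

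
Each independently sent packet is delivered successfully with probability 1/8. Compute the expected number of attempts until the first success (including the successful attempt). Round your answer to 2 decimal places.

8.00

For a geometric distribution, E[trials] = 1/p = 1/(1/8) = 8.
≈ 8.00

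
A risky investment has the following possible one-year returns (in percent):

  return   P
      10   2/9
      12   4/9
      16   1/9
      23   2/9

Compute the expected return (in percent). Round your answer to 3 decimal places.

14.444

E[X] = (2/9)·10 + (4/9)·12 + (1/9)·16 + (2/9)·23
     = 130/9 ≈ 14.444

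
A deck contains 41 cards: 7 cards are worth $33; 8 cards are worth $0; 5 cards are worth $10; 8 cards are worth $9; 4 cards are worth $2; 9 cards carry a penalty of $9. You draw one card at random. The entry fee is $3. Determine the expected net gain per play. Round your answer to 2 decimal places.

E[payout] = (7/41)·33 + (8/41)·0 + (5/41)·10 + (8/41)·9 + (4/41)·2 + (9/41)·(-9) = 280/41
Expected profit = 280/41 − 3 = 157/41 ≈ $3.83

$3.83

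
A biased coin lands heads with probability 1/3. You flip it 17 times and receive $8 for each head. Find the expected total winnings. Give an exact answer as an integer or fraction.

E[#heads] = 17·1/3 = 17/3 (linearity over flips).
E[winnings] = 8·17/3 = 136/3.

136/3 dollars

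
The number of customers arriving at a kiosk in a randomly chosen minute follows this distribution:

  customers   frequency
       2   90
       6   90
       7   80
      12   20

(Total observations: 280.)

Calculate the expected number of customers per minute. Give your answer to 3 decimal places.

5.429

Total = 280, so P(customers=2) = 90/280, etc.
E[X] = (9/28)·2 + (9/28)·6 + (2/7)·7 + (1/14)·12
     = 38/7 ≈ 5.429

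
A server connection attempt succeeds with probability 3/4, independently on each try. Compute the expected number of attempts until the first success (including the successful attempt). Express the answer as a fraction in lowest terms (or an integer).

4/3

For a geometric distribution, E[trials] = 1/p = 1/(3/4) = 4/3.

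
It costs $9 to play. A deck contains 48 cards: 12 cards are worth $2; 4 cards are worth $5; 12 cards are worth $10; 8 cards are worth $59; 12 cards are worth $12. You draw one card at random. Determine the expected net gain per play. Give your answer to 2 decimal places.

$7.25

E[payout] = (12/48)·2 + (4/48)·5 + (12/48)·10 + (8/48)·59 + (12/48)·12 = 65/4
Expected profit = 65/4 − 9 = 29/4 ≈ $7.25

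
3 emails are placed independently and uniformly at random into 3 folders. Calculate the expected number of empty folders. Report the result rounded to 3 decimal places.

0.889

Let Xⱼ=1 if folder j is empty. P(Xⱼ=1) = ((3-1)/3)^3 = 8/27.
By linearity, E[#empty] = 3·8/27 = 8/9.
≈ 0.889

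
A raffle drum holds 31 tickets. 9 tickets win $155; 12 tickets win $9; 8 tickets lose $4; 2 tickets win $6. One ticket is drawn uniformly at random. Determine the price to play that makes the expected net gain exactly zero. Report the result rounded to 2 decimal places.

E[payout] = (9/31)·155 + (12/31)·9 + (8/31)·(-4) + (2/31)·6 = 1483/31
Fair fee = E[payout] = 1483/31 ≈ $47.84

$47.84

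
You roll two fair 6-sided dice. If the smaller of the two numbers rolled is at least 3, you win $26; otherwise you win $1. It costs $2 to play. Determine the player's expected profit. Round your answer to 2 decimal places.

$10.11

E[payout] = (5/9)·1 + (4/9)·26 = 109/9
Expected profit = 109/9 − 2 = 91/9 ≈ $10.11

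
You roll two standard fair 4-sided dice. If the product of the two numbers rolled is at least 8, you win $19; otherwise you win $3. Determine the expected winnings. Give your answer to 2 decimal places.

$9.00

E[payout] = (5/8)·3 + (3/8)·19 = 9
≈ $9.00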